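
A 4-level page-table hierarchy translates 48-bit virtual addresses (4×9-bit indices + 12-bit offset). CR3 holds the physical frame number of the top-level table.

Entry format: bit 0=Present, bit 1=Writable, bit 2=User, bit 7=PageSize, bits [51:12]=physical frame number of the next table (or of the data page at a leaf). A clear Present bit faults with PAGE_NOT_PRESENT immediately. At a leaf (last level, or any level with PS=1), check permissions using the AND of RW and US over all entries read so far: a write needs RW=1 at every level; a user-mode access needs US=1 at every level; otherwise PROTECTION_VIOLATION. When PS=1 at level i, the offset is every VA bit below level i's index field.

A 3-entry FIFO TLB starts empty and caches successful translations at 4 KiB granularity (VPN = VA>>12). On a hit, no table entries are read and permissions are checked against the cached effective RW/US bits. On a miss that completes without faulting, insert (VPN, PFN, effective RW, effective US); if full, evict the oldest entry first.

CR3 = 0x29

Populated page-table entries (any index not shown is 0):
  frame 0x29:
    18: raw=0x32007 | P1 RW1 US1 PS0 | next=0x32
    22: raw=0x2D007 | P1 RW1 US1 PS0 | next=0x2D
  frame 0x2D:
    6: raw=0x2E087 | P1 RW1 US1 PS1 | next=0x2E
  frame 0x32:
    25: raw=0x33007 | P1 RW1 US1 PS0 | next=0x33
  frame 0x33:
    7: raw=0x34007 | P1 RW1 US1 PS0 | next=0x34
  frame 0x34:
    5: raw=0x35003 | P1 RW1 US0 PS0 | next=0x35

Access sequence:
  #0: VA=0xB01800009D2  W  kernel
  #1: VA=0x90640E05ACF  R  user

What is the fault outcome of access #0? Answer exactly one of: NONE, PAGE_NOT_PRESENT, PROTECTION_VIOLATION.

Per-access translation:
#0 VA=0xB01800009D2 (w,kernel):
  lvl0: tbl 0x29, slot 22 ⇒ 0x2D007 (P1/RW1/US1/PS0)
  lvl1: tbl 0x2D, slot 6 ⇒ 0x2E087 (P1/RW1/US1/PS1)
  ✓ 0x2E9D2 (huge @L1)  — 2 lookups
#1 VA=0x90640E05ACF (r,user):
  lvl0: tbl 0x29, slot 18 ⇒ 0x32007 (P1/RW1/US1/PS0)
  lvl1: tbl 0x32, slot 25 ⇒ 0x33007 (P1/RW1/US1/PS0)
  lvl2: tbl 0x33, slot 7 ⇒ 0x34007 (P1/RW1/US1/PS0)
  lvl3: tbl 0x34, slot 5 ⇒ 0x35003 (P1/RW1/US0/PS0)
  → PROTECTION_VIOLATION  (4 entries read)

Access #0 fault: NONE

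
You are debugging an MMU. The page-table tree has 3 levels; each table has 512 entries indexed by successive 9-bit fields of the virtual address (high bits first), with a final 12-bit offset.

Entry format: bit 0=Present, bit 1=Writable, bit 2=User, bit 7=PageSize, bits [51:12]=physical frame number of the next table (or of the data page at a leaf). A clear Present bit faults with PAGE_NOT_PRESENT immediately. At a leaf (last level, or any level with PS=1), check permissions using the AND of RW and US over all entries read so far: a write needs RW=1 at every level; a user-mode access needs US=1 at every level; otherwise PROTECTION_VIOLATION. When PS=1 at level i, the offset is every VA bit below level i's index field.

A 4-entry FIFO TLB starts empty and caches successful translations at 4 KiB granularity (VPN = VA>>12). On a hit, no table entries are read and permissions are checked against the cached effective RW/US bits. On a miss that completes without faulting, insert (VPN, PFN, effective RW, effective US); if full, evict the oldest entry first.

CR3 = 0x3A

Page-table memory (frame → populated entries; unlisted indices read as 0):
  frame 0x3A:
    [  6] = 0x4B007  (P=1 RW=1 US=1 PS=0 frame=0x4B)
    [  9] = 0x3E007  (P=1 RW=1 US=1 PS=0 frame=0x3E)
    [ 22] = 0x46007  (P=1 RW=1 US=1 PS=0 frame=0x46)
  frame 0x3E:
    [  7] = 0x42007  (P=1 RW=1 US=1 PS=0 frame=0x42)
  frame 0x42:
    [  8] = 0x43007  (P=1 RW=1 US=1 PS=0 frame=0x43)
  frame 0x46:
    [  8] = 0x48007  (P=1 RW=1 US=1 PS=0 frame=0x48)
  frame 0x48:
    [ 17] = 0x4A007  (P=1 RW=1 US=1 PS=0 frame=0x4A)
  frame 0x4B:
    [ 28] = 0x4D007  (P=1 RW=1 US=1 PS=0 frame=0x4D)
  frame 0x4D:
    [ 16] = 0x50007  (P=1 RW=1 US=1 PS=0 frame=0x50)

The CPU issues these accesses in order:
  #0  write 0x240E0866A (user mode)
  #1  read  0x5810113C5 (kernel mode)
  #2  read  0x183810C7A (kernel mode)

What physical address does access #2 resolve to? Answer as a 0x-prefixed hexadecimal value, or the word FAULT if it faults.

Per-access translation:
#0 VA=0x240E0866A (w,user):
  [0] read 0x3A idx=9: raw=0x3E007 flags P=1 W=1 U=1 S=0
  [1] read 0x3E idx=7: raw=0x42007 flags P=1 W=1 U=1 S=0
  [2] read 0x42 idx=8: raw=0x43007 flags P=1 W=1 U=1 S=0
  ⇒ phys 0x4366A  [3 reads]
#1 VA=0x5810113C5 (r,kernel):
  [0] read 0x3A idx=22: raw=0x46007 flags P=1 W=1 U=1 S=0
  [1] read 0x46 idx=8: raw=0x48007 flags P=1 W=1 U=1 S=0
  [2] read 0x48 idx=17: raw=0x4A007 flags P=1 W=1 U=1 S=0
  ⇒ phys 0x4A3C5  [3 reads]
#2 VA=0x183810C7A (r,kernel):
  [0] read 0x3A idx=6: raw=0x4B007 flags P=1 W=1 U=1 S=0
  [1] read 0x4B idx=28: raw=0x4D007 flags P=1 W=1 U=1 S=0
  [2] read 0x4D idx=16: raw=0x50007 flags P=1 W=1 U=1 S=0
  ⇒ phys 0x50C7A  [3 reads]

Access #2 PA: 0x50C7A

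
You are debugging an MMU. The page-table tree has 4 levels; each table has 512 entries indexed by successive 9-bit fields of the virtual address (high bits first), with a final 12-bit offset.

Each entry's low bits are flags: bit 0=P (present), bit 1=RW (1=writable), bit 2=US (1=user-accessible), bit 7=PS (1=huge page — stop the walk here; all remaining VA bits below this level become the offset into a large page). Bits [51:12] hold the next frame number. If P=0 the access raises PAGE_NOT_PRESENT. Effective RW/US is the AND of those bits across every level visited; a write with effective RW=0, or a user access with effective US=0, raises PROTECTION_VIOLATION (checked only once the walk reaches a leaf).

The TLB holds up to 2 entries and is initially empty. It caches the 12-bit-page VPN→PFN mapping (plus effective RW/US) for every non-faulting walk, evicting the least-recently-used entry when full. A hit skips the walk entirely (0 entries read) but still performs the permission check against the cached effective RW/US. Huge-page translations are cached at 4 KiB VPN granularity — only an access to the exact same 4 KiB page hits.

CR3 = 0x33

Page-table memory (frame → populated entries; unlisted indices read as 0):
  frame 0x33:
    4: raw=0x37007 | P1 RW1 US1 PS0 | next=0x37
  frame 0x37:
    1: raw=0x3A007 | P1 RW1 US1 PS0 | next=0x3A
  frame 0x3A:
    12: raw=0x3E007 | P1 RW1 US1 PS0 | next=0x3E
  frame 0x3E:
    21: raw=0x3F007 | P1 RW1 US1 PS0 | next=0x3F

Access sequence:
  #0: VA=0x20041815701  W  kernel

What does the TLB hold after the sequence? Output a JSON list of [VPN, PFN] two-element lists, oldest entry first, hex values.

Trace:
#0 VA=0x20041815701 (w,kernel):
  L0 @0x33[4] → 0x37007  P=1,RW=1,US=1,PS=0
  L1 @0x37[1] → 0x3A007  P=1,RW=1,US=1,PS=0
  L2 @0x3A[12] → 0x3E007  P=1,RW=1,US=1,PS=0
  L3 @0x3E[21] → 0x3F007  P=1,RW=1,US=1,PS=0
  → PA=0x3F701  (4 entries read)

TLB: [["0x20041815", "0x3F"]]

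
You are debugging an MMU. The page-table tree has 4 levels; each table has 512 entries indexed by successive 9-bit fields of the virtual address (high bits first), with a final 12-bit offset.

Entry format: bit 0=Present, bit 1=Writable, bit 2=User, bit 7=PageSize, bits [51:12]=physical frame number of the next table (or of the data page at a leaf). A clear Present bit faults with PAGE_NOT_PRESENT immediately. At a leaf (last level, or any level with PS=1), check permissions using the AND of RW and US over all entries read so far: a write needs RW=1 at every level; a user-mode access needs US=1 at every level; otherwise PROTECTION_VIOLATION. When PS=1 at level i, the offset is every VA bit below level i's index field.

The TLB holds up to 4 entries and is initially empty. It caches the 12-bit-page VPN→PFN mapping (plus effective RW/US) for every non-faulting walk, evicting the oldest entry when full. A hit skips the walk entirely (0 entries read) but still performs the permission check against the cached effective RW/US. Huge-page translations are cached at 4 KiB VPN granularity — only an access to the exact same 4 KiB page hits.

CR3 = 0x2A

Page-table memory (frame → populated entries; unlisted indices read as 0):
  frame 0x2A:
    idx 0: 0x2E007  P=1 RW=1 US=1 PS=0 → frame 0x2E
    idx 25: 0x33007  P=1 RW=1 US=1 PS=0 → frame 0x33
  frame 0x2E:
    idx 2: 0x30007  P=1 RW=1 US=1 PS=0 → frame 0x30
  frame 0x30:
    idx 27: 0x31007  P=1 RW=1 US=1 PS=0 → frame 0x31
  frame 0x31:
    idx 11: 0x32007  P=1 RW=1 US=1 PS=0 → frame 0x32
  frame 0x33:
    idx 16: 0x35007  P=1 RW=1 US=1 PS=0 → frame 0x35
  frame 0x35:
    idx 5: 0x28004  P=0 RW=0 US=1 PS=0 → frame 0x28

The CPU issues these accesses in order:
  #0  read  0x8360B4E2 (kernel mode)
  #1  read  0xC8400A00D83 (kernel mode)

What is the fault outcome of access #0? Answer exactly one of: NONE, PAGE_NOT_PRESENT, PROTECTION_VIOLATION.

Trace:
#0 VA=0x8360B4E2 (r,kernel):
  lvl0: tbl 0x2A, slot 0 ⇒ 0x2E007 (P1/RW1/US1/PS0)
  lvl1: tbl 0x2E, slot 2 ⇒ 0x30007 (P1/RW1/US1/PS0)
  lvl2: tbl 0x30, slot 27 ⇒ 0x31007 (P1/RW1/US1/PS0)
  lvl3: tbl 0x31, slot 11 ⇒ 0x32007 (P1/RW1/US1/PS0)
  ⇒ phys 0x324E2  [4 reads]
#1 VA=0xC8400A00D83 (r,kernel):
  lvl0: tbl 0x2A, slot 25 ⇒ 0x33007 (P1/RW1/US1/PS0)
  lvl1: tbl 0x33, slot 16 ⇒ 0x35007 (P1/RW1/US1/PS0)
  lvl2: tbl 0x35, slot 5 ⇒ 0x28004 (P0/RW0/US1/PS0)
  → PAGE_NOT_PRESENT  (3 entries read)

Access #0 fault: NONE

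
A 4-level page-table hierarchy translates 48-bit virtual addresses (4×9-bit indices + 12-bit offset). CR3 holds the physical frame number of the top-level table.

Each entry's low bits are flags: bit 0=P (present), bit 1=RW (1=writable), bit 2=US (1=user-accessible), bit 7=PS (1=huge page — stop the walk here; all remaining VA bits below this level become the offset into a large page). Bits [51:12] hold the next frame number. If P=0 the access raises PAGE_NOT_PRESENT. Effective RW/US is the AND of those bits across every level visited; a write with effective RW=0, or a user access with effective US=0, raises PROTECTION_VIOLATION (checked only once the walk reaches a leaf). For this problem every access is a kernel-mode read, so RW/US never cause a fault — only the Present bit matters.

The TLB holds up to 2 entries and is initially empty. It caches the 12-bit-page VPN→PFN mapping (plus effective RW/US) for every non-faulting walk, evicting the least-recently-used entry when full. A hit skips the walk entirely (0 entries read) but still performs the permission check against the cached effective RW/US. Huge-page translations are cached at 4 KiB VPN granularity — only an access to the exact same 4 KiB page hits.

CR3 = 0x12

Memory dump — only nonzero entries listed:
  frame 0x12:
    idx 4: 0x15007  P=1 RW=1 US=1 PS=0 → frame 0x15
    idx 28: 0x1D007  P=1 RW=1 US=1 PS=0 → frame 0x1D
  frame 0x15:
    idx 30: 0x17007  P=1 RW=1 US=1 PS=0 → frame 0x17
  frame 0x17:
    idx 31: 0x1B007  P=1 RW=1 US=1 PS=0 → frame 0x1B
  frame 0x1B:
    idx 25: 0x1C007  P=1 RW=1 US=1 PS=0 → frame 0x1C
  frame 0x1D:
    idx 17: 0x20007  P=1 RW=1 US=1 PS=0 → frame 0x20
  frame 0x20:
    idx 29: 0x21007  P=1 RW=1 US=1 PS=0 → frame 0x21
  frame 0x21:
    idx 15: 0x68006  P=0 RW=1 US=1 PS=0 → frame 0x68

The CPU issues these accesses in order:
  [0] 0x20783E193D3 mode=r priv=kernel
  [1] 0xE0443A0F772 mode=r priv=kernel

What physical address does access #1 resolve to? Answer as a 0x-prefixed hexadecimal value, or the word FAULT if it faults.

Per-access translation:
#0 VA=0x20783E193D3 (r,kernel):
  [0] read 0x12 idx=4: raw=0x15007 flags P=1 W=1 U=1 S=0
  [1] read 0x15 idx=30: raw=0x17007 flags P=1 W=1 U=1 S=0
  [2] read 0x17 idx=31: raw=0x1B007 flags P=1 W=1 U=1 S=0
  [3] read 0x1B idx=25: raw=0x1C007 flags P=1 W=1 U=1 S=0
  ✓ 0x1C3D3  — 4 lookups
#1 VA=0xE0443A0F772 (r,kernel):
  [0] read 0x12 idx=28: raw=0x1D007 flags P=1 W=1 U=1 S=0
  [1] read 0x1D idx=17: raw=0x20007 flags P=1 W=1 U=1 S=0
  [2] read 0x20 idx=29: raw=0x21007 flags P=1 W=1 U=1 S=0
  [3] read 0x21 idx=15: raw=0x68006 flags P=0 W=1 U=1 S=0
  ✗ PAGE_NOT_PRESENT  [4 reads]

Access #1 PA: FAULT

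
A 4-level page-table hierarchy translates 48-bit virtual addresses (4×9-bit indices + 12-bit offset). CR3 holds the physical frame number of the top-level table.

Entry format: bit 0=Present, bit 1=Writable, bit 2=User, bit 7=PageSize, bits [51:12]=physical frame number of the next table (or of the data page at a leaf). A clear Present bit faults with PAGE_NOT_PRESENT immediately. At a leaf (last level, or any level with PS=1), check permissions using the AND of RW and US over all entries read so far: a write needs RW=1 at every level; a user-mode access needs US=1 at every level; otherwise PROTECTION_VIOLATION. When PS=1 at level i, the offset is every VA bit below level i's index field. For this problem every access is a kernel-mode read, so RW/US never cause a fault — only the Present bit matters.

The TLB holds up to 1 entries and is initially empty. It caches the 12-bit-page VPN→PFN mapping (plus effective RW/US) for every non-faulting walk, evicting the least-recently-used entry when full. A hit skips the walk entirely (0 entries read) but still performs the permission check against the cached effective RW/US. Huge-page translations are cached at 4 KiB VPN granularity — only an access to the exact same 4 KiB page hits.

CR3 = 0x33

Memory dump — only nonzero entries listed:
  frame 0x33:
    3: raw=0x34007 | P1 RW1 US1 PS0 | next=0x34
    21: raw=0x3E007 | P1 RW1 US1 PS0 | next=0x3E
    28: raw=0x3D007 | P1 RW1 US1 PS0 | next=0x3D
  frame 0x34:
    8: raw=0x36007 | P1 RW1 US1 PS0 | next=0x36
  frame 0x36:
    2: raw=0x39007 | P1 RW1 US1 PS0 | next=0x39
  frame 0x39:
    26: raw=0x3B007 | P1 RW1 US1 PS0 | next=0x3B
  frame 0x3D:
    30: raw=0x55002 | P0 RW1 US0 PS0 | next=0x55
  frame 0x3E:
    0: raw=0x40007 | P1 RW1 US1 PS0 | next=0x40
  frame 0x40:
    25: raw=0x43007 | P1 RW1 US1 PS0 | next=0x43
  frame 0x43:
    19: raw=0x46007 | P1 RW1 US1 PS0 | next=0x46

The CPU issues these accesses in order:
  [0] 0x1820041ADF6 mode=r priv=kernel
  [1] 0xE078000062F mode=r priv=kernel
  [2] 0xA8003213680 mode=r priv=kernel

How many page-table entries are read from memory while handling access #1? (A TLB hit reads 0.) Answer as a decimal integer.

Walk each access:
#0 VA=0x1820041ADF6 (r,kernel):
  [0] read 0x33 idx=3: raw=0x34007 flags P=1 W=1 U=1 S=0
  [1] read 0x34 idx=8: raw=0x36007 flags P=1 W=1 U=1 S=0
  [2] read 0x36 idx=2: raw=0x39007 flags P=1 W=1 U=1 S=0
  [3] read 0x39 idx=26: raw=0x3B007 flags P=1 W=1 U=1 S=0
  ✓ 0x3BDF6  — 4 lookups
#1 VA=0xE078000062F (r,kernel):
  [0] read 0x33 idx=28: raw=0x3D007 flags P=1 W=1 U=1 S=0
  [1] read 0x3D idx=30: raw=0x55002 flags P=0 W=1 U=0 S=0
  ✗ PAGE_NOT_PRESENT  [2 reads]
#2 VA=0xA8003213680 (r,kernel):
  [0] read 0x33 idx=21: raw=0x3E007 flags P=1 W=1 U=1 S=0
  [1] read 0x3E idx=0: raw=0x40007 flags P=1 W=1 U=1 S=0
  [2] read 0x40 idx=25: raw=0x43007 flags P=1 W=1 U=1 S=0
  [3] read 0x43 idx=19: raw=0x46007 flags P=1 W=1 U=1 S=0
  ✓ 0x46680  — 4 lookups

Entries read for #1: 2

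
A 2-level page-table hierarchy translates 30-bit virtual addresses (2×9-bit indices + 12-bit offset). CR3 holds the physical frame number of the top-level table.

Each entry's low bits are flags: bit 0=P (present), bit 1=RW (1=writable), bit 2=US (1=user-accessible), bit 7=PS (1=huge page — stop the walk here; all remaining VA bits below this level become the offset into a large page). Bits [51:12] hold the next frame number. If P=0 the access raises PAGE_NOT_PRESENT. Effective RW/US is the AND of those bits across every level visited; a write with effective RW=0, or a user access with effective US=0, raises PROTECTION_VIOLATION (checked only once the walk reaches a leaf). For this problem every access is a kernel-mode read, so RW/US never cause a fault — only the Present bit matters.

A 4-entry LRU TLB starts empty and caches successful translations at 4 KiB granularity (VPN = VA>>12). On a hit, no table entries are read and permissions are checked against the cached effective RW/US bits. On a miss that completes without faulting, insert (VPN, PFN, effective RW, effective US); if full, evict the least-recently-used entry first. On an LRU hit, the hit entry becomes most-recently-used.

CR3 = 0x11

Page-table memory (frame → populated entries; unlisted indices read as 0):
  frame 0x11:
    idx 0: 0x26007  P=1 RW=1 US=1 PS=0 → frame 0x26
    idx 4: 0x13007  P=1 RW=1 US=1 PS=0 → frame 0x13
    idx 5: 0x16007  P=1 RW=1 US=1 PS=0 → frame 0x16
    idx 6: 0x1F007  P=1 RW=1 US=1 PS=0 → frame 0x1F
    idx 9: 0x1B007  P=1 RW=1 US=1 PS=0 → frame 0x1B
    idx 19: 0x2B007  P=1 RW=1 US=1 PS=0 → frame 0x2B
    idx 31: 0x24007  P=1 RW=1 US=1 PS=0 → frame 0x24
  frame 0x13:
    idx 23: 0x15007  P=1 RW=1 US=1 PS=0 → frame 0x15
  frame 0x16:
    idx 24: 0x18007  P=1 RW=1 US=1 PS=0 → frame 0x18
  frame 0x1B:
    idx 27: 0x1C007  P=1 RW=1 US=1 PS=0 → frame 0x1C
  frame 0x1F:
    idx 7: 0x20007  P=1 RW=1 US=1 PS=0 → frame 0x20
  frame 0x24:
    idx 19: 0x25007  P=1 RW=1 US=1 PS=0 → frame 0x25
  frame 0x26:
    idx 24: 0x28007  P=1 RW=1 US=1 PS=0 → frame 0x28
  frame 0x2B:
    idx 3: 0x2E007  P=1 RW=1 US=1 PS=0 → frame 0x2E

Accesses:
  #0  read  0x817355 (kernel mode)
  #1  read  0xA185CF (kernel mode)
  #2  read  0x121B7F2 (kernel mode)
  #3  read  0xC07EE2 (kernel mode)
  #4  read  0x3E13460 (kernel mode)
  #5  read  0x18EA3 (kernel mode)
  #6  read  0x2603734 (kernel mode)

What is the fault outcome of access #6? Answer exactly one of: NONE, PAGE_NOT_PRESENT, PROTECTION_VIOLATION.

Walk each access:
#0 VA=0x817355 (r,kernel):
  L0: frame=0x11 idx=4 entry=0x13007 [P=1 RW=1 US=1 PS=0]
  L1: frame=0x13 idx=23 entry=0x15007 [P=1 RW=1 US=1 PS=0]
  ⇒ phys 0x15355  [2 reads]
#1 VA=0xA185CF (r,kernel):
  L0: frame=0x11 idx=5 entry=0x16007 [P=1 RW=1 US=1 PS=0]
  L1: frame=0x16 idx=24 entry=0x18007 [P=1 RW=1 US=1 PS=0]
  ⇒ phys 0x185CF  [2 reads]
#2 VA=0x121B7F2 (r,kernel):
  L0: frame=0x11 idx=9 entry=0x1B007 [P=1 RW=1 US=1 PS=0]
  L1: frame=0x1B idx=27 entry=0x1C007 [P=1 RW=1 US=1 PS=0]
  ⇒ phys 0x1C7F2  [2 reads]
#3 VA=0xC07EE2 (r,kernel):
  L0: frame=0x11 idx=6 entry=0x1F007 [P=1 RW=1 US=1 PS=0]
  L1: frame=0x1F idx=7 entry=0x20007 [P=1 RW=1 US=1 PS=0]
  ⇒ phys 0x20EE2  [2 reads]
#4 VA=0x3E13460 (r,kernel):
  L0: frame=0x11 idx=31 entry=0x24007 [P=1 RW=1 US=1 PS=0]
  L1: frame=0x24 idx=19 entry=0x25007 [P=1 RW=1 US=1 PS=0]
  ⇒ phys 0x25460  [2 reads]
#5 VA=0x18EA3 (r,kernel):
  L0: frame=0x11 idx=0 entry=0x26007 [P=1 RW=1 US=1 PS=0]
  L1: frame=0x26 idx=24 entry=0x28007 [P=1 RW=1 US=1 PS=0]
  ⇒ phys 0x28EA3  [2 reads]
#6 VA=0x2603734 (r,kernel):
  L0: frame=0x11 idx=19 entry=0x2B007 [P=1 RW=1 US=1 PS=0]
  L1: frame=0x2B idx=3 entry=0x2E007 [P=1 RW=1 US=1 PS=0]
  ⇒ phys 0x2E734  [2 reads]

Access #6 fault: NONE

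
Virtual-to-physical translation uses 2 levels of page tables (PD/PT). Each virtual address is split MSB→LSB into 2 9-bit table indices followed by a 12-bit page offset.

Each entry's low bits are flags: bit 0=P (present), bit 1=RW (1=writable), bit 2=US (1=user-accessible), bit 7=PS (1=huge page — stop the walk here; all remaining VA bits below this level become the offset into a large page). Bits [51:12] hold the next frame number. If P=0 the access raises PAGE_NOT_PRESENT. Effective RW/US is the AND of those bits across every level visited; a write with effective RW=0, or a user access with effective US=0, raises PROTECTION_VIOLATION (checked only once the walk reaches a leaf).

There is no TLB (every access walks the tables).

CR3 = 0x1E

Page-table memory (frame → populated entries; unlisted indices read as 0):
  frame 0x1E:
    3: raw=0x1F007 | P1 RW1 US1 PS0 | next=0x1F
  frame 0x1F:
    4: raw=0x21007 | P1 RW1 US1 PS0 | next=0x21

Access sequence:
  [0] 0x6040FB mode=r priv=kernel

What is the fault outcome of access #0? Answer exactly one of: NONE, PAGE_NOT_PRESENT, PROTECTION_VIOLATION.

Per-access translation:
#0 VA=0x6040FB (r,kernel):
  L0: frame=0x1E idx=3 entry=0x1F007 [P=1 RW=1 US=1 PS=0]
  L1: frame=0x1F idx=4 entry=0x21007 [P=1 RW=1 US=1 PS=0]
  ⇒ phys 0x210FB  [2 reads]

Access #0 fault: NONE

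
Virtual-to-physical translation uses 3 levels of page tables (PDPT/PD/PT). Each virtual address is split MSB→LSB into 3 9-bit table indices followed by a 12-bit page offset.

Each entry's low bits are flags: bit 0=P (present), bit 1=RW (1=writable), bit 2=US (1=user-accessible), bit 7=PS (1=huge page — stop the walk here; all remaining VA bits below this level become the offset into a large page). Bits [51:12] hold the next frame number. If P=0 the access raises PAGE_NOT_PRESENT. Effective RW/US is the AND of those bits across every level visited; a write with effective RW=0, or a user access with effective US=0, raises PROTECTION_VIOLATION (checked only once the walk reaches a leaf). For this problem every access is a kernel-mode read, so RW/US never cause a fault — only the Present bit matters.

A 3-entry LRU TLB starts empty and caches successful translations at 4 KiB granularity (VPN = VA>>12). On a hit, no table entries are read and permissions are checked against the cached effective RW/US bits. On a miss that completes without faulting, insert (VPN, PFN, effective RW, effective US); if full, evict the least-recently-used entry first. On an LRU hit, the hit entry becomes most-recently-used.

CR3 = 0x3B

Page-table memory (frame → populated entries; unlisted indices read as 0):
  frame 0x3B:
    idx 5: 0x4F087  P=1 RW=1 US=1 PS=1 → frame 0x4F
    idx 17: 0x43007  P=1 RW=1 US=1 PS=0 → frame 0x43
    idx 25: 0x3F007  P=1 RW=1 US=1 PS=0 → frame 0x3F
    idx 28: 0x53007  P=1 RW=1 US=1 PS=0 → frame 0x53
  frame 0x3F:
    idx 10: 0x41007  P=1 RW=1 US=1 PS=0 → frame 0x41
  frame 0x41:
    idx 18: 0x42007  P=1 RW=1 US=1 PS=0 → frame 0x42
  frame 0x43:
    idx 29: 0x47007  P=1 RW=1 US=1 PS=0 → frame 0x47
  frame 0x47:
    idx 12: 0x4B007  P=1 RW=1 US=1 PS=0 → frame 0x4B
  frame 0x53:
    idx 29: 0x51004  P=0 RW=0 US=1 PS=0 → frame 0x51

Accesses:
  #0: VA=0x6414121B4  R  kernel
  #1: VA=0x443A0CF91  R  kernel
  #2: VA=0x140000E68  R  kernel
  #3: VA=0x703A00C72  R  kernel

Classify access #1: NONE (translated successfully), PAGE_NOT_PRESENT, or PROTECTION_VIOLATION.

Per-access translation:
#0 VA=0x6414121B4 (r,kernel):
  lvl0: tbl 0x3B, slot 25 ⇒ 0x3F007 (P1/RW1/US1/PS0)
  lvl1: tbl 0x3F, slot 10 ⇒ 0x41007 (P1/RW1/US1/PS0)
  lvl2: tbl 0x41, slot 18 ⇒ 0x42007 (P1/RW1/US1/PS0)
  → PA=0x421B4  (3 entries read)
#1 VA=0x443A0CF91 (r,kernel):
  lvl0: tbl 0x3B, slot 17 ⇒ 0x43007 (P1/RW1/US1/PS0)
  lvl1: tbl 0x43, slot 29 ⇒ 0x47007 (P1/RW1/US1/PS0)
  lvl2: tbl 0x47, slot 12 ⇒ 0x4B007 (P1/RW1/US1/PS0)
  → PA=0x4BF91  (3 entries read)
#2 VA=0x140000E68 (r,kernel):
  lvl0: tbl 0x3B, slot 5 ⇒ 0x4F087 (P1/RW1/US1/PS1)
  → PA=0x4FE68 (huge @L0)  (1 entries read)
#3 VA=0x703A00C72 (r,kernel):
  lvl0: tbl 0x3B, slot 28 ⇒ 0x53007 (P1/RW1/US1/PS0)
  lvl1: tbl 0x53, slot 29 ⇒ 0x51004 (P0/RW0/US1/PS0)
  ⇒ fault: PAGE_NOT_PRESENT  — 2 lookups

Access #1 fault: NONE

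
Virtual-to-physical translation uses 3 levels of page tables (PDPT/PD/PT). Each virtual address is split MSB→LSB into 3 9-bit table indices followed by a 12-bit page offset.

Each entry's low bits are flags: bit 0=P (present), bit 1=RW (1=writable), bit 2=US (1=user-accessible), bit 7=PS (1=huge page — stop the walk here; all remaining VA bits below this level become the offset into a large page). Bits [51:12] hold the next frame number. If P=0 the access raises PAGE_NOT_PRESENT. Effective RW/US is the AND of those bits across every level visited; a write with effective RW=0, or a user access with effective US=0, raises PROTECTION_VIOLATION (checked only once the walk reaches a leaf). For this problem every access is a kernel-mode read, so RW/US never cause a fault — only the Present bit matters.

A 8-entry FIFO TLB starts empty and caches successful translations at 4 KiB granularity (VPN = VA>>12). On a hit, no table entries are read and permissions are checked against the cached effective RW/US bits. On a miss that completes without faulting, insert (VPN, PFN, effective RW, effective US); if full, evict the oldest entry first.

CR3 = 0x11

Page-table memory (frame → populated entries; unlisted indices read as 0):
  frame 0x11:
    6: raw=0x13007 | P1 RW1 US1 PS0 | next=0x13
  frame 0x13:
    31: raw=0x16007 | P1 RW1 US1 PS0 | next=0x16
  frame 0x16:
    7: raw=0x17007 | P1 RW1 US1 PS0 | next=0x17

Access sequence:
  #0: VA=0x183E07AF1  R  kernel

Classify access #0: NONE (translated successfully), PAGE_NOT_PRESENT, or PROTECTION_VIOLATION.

Walk each access:
#0 VA=0x183E07AF1 (r,kernel):
  lvl0: tbl 0x11, slot 6 ⇒ 0x13007 (P1/RW1/US1/PS0)
  lvl1: tbl 0x13, slot 31 ⇒ 0x16007 (P1/RW1/US1/PS0)
  lvl2: tbl 0x16, slot 7 ⇒ 0x17007 (P1/RW1/US1/PS0)
  ⇒ phys 0x17AF1  [3 reads]

Access #0 fault: NONE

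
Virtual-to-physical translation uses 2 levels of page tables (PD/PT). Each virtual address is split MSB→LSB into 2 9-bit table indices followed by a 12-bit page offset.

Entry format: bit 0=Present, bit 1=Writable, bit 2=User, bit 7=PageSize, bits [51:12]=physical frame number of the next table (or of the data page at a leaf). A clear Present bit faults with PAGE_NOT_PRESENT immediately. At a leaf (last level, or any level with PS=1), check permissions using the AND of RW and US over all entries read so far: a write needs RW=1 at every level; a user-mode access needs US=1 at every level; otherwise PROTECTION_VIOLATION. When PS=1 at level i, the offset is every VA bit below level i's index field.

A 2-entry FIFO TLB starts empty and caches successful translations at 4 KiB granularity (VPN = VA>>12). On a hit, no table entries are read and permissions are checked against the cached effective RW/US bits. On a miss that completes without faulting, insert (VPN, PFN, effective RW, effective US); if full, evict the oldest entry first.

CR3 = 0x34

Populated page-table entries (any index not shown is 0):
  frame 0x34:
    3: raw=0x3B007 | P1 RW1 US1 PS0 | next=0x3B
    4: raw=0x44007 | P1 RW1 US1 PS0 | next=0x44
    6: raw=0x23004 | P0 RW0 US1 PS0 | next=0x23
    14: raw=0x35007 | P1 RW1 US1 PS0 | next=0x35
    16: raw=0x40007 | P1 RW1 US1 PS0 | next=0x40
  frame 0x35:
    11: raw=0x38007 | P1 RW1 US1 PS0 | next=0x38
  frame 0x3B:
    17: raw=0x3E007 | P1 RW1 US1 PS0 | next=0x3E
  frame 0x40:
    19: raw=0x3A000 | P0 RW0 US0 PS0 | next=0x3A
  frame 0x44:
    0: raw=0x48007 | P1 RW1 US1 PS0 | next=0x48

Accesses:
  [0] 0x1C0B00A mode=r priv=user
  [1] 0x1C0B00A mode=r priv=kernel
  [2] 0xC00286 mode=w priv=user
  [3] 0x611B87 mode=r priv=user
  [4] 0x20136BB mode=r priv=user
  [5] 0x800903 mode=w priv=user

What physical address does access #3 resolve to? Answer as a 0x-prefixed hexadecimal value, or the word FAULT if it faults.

Walk each access:
#0 VA=0x1C0B00A (r,user):
  lvl0: tbl 0x34, slot 14 ⇒ 0x35007 (P1/RW1/US1/PS0)
  lvl1: tbl 0x35, slot 11 ⇒ 0x38007 (P1/RW1/US1/PS0)
  ✓ 0x3800A  — 2 lookups
#1 VA=0x1C0B00A (r,kernel):
  TLB hit vpn=0x1C0B → PA=0x3800A
#2 VA=0xC00286 (w,user):
  lvl0: tbl 0x34, slot 6 ⇒ 0x23004 (P0/RW0/US1/PS0)
  ⇒ fault: PAGE_NOT_PRESENT  — 1 lookups
#3 VA=0x611B87 (r,user):
  lvl0: tbl 0x34, slot 3 ⇒ 0x3B007 (P1/RW1/US1/PS0)
  lvl1: tbl 0x3B, slot 17 ⇒ 0x3E007 (P1/RW1/US1/PS0)
  ✓ 0x3EB87  — 2 lookups
#4 VA=0x20136BB (r,user):
  lvl0: tbl 0x34, slot 16 ⇒ 0x40007 (P1/RW1/US1/PS0)
  lvl1: tbl 0x40, slot 19 ⇒ 0x3A000 (P0/RW0/US0/PS0)
  ⇒ fault: PAGE_NOT_PRESENT  — 2 lookups
#5 VA=0x800903 (w,user):
  lvl0: tbl 0x34, slot 4 ⇒ 0x44007 (P1/RW1/US1/PS0)
  lvl1: tbl 0x44, slot 0 ⇒ 0x48007 (P1/RW1/US1/PS0)
  ✓ 0x48903  — 2 lookups

Access #3 PA: 0x3EB87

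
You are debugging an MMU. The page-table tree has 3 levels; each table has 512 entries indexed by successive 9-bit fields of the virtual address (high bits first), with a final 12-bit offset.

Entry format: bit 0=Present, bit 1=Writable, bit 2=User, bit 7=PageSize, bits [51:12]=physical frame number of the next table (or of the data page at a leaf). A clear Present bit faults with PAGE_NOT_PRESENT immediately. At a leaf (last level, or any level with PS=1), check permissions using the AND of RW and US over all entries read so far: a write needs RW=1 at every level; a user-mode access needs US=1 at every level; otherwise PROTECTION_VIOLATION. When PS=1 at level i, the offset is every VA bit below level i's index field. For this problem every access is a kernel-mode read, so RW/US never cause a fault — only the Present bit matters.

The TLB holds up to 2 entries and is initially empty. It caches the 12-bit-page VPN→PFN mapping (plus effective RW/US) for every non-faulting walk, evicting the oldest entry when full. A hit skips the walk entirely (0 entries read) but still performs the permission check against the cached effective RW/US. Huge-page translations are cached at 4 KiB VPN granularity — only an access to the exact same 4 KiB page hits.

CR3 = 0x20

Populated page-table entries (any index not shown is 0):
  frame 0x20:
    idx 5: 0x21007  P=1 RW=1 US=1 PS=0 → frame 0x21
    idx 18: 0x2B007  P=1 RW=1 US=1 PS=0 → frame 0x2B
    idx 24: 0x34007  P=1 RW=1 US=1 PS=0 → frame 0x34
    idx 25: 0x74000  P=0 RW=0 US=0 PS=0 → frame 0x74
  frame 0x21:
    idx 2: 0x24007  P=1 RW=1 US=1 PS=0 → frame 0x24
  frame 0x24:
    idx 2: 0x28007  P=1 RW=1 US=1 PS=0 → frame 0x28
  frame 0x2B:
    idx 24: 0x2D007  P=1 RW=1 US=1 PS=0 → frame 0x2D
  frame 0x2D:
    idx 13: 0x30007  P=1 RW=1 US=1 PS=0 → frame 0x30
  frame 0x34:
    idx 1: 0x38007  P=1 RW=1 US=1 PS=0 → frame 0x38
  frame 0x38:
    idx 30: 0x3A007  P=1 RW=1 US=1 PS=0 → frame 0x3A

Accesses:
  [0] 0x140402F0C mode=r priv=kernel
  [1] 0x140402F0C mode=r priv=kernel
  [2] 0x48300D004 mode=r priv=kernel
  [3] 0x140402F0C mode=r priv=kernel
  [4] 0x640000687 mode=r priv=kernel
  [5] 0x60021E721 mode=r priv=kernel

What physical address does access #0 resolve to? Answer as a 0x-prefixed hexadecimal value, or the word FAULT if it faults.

Walk each access:
#0 VA=0x140402F0C (r,kernel):
  L0 @0x20[5] → 0x21007  P=1,RW=1,US=1,PS=0
  L1 @0x21[2] → 0x24007  P=1,RW=1,US=1,PS=0
  L2 @0x24[2] → 0x28007  P=1,RW=1,US=1,PS=0
  ✓ 0x28F0C  — 3 lookups
#1 VA=0x140402F0C (r,kernel):
  TLB hit vpn=0x140402 → PA=0x28F0C
#2 VA=0x48300D004 (r,kernel):
  L0 @0x20[18] → 0x2B007  P=1,RW=1,US=1,PS=0
  L1 @0x2B[24] → 0x2D007  P=1,RW=1,US=1,PS=0
  L2 @0x2D[13] → 0x30007  P=1,RW=1,US=1,PS=0
  ✓ 0x30004  — 3 lookups
#3 VA=0x140402F0C (r,kernel):
  TLB hit vpn=0x140402 → PA=0x28F0C
#4 VA=0x640000687 (r,kernel):
  L0 @0x20[25] → 0x74000  P=0,RW=0,US=0,PS=0
  ✗ PAGE_NOT_PRESENT  [1 reads]
#5 VA=0x60021E721 (r,kernel):
  L0 @0x20[24] → 0x34007  P=1,RW=1,US=1,PS=0
  L1 @0x34[1] → 0x38007  P=1,RW=1,US=1,PS=0
  L2 @0x38[30] → 0x3A007  P=1,RW=1,US=1,PS=0
  ✓ 0x3A721  — 3 lookups

Access #0 PA: 0x28F0C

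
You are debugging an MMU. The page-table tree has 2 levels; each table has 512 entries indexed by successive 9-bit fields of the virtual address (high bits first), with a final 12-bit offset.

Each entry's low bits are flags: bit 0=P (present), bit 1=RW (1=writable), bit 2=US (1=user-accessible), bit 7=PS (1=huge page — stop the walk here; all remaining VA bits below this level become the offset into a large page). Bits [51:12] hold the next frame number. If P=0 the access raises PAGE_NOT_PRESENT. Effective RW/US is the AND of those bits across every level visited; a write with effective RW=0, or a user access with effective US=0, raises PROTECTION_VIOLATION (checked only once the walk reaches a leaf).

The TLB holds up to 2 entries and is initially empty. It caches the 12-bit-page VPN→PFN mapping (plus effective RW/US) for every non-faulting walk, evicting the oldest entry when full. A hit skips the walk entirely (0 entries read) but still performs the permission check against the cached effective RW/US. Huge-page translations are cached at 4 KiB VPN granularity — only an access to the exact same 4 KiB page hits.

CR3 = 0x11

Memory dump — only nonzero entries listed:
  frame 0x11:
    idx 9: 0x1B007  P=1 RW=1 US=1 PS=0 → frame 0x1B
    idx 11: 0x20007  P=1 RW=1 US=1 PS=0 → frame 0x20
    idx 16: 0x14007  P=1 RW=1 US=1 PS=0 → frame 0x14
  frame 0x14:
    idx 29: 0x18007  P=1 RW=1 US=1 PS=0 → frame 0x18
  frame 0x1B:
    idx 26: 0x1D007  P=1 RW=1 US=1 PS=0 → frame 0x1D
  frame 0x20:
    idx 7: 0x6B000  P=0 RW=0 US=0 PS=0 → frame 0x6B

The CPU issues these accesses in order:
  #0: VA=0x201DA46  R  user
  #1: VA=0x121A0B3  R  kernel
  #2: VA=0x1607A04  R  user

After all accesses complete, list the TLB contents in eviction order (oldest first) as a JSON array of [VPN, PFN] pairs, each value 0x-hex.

Per-access translation:
#0 VA=0x201DA46 (r,user):
  L0 @0x11[16] → 0x14007  P=1,RW=1,US=1,PS=0
  L1 @0x14[29] → 0x18007  P=1,RW=1,US=1,PS=0
  → PA=0x18A46  (2 entries read)
#1 VA=0x121A0B3 (r,kernel):
  L0 @0x11[9] → 0x1B007  P=1,RW=1,US=1,PS=0
  L1 @0x1B[26] → 0x1D007  P=1,RW=1,US=1,PS=0
  → PA=0x1D0B3  (2 entries read)
#2 VA=0x1607A04 (r,user):
  L0 @0x11[11] → 0x20007  P=1,RW=1,US=1,PS=0
  L1 @0x20[7] → 0x6B000  P=0,RW=0,US=0,PS=0
  → PAGE_NOT_PRESENT  (2 entries read)

TLB: [["0x201D", "0x18"], ["0x121A", "0x1D"]]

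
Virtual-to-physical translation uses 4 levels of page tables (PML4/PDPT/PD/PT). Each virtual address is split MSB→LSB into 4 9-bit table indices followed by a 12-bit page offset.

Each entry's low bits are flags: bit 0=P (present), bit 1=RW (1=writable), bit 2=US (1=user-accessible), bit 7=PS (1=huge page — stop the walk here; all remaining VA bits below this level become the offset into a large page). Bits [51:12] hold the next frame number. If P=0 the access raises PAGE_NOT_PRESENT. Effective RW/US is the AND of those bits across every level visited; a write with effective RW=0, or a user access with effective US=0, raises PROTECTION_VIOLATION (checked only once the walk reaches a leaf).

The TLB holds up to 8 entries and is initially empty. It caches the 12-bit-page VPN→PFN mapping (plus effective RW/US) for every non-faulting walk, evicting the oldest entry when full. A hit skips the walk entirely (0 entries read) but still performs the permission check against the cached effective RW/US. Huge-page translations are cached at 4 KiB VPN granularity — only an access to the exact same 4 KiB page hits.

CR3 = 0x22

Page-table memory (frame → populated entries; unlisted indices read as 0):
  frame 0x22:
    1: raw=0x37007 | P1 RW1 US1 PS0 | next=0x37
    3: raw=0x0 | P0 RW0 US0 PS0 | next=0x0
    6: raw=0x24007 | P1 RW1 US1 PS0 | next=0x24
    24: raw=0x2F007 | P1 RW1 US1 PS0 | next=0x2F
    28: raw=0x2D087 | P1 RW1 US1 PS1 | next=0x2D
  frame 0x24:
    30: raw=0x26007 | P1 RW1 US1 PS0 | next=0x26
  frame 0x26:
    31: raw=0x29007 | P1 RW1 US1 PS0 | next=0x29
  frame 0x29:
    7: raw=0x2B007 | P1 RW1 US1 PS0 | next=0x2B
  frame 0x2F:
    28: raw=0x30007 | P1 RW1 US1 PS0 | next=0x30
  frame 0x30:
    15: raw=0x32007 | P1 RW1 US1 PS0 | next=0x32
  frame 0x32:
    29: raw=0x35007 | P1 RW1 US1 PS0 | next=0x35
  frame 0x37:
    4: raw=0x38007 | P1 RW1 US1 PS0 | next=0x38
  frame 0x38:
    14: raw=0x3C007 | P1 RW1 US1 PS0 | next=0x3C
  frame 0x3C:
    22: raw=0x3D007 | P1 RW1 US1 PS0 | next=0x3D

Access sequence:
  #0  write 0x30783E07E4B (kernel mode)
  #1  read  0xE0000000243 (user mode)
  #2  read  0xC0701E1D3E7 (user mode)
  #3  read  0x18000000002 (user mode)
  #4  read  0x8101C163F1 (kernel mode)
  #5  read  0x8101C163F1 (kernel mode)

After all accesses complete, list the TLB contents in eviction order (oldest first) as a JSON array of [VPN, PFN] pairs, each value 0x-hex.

Per-access translation:
#0 VA=0x30783E07E4B (w,kernel):
  lvl0: tbl 0x22, slot 6 ⇒ 0x24007 (P1/RW1/US1/PS0)
  lvl1: tbl 0x24, slot 30 ⇒ 0x26007 (P1/RW1/US1/PS0)
  lvl2: tbl 0x26, slot 31 ⇒ 0x29007 (P1/RW1/US1/PS0)
  lvl3: tbl 0x29, slot 7 ⇒ 0x2B007 (P1/RW1/US1/PS0)
  ⇒ phys 0x2BE4B  [4 reads]
#1 VA=0xE0000000243 (r,user):
  lvl0: tbl 0x22, slot 28 ⇒ 0x2D087 (P1/RW1/US1/PS1)
  ⇒ phys 0x2D243 (huge @L0)  [1 reads]
#2 VA=0xC0701E1D3E7 (r,user):
  lvl0: tbl 0x22, slot 24 ⇒ 0x2F007 (P1/RW1/US1/PS0)
  lvl1: tbl 0x2F, slot 28 ⇒ 0x30007 (P1/RW1/US1/PS0)
  lvl2: tbl 0x30, slot 15 ⇒ 0x32007 (P1/RW1/US1/PS0)
  lvl3: tbl 0x32, slot 29 ⇒ 0x35007 (P1/RW1/US1/PS0)
  ⇒ phys 0x353E7  [4 reads]
#3 VA=0x18000000002 (r,user):
  lvl0: tbl 0x22, slot 3 ⇒ 0x0 (P0/RW0/US0/PS0)
  ✗ PAGE_NOT_PRESENT  [1 reads]
#4 VA=0x8101C163F1 (r,kernel):
  lvl0: tbl 0x22, slot 1 ⇒ 0x37007 (P1/RW1/US1/PS0)
  lvl1: tbl 0x37, slot 4 ⇒ 0x38007 (P1/RW1/US1/PS0)
  lvl2: tbl 0x38, slot 14 ⇒ 0x3C007 (P1/RW1/US1/PS0)
  lvl3: tbl 0x3C, slot 22 ⇒ 0x3D007 (P1/RW1/US1/PS0)
  ⇒ phys 0x3D3F1  [4 reads]
#5 VA=0x8101C163F1 (r,kernel):
  TLB hit vpn=0x8101C16 → PA=0x3D3F1

TLB: [["0x30783E07", "0x2B"], ["0xE0000000", "0x2D"], ["0xC0701E1D", "0x35"], ["0x8101C16", "0x3D"]]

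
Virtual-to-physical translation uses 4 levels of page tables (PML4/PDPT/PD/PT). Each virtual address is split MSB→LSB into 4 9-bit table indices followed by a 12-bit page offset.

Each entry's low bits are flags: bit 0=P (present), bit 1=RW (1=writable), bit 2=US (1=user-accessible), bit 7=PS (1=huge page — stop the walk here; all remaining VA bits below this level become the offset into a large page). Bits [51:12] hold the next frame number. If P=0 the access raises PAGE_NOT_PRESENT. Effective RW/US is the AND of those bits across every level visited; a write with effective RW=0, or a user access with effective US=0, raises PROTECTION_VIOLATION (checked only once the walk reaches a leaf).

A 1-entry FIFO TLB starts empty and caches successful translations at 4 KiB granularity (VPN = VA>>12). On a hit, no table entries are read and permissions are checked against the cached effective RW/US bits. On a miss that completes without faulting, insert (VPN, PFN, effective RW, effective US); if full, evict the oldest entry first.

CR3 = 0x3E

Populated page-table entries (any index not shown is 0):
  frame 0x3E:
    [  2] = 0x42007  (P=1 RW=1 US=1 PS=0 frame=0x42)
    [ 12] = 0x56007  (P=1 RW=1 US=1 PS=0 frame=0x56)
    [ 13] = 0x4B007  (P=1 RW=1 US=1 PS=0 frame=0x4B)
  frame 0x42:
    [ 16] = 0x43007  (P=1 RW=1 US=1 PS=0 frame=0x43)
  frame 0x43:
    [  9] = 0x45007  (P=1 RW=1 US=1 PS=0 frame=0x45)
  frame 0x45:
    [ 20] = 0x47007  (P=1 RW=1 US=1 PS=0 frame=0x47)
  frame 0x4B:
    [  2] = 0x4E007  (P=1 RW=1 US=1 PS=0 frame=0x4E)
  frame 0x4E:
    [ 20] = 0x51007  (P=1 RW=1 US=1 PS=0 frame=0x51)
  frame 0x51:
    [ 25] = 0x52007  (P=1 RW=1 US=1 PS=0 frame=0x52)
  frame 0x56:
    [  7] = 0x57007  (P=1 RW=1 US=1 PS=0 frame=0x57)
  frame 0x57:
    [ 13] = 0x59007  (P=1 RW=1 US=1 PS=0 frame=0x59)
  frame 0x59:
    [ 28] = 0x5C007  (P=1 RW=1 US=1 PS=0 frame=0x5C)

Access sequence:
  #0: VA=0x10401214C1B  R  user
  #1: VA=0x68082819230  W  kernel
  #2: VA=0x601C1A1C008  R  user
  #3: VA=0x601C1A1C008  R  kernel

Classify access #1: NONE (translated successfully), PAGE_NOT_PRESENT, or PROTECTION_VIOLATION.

Per-access translation:
#0 VA=0x10401214C1B (r,user):
  lvl0: tbl 0x3E, slot 2 ⇒ 0x42007 (P1/RW1/US1/PS0)
  lvl1: tbl 0x42, slot 16 ⇒ 0x43007 (P1/RW1/US1/PS0)
  lvl2: tbl 0x43, slot 9 ⇒ 0x45007 (P1/RW1/US1/PS0)
  lvl3: tbl 0x45, slot 20 ⇒ 0x47007 (P1/RW1/US1/PS0)
  ✓ 0x47C1B  — 4 lookups
#1 VA=0x68082819230 (w,kernel):
  lvl0: tbl 0x3E, slot 13 ⇒ 0x4B007 (P1/RW1/US1/PS0)
  lvl1: tbl 0x4B, slot 2 ⇒ 0x4E007 (P1/RW1/US1/PS0)
  lvl2: tbl 0x4E, slot 20 ⇒ 0x51007 (P1/RW1/US1/PS0)
  lvl3: tbl 0x51, slot 25 ⇒ 0x52007 (P1/RW1/US1/PS0)
  ✓ 0x52230  — 4 lookups
#2 VA=0x601C1A1C008 (r,user):
  lvl0: tbl 0x3E, slot 12 ⇒ 0x56007 (P1/RW1/US1/PS0)
  lvl1: tbl 0x56, slot 7 ⇒ 0x57007 (P1/RW1/US1/PS0)
  lvl2: tbl 0x57, slot 13 ⇒ 0x59007 (P1/RW1/US1/PS0)
  lvl3: tbl 0x59, slot 28 ⇒ 0x5C007 (P1/RW1/US1/PS0)
  ✓ 0x5C008  — 4 lookups
#3 VA=0x601C1A1C008 (r,kernel):
  TLB hit vpn=0x601C1A1C → PA=0x5C008

Access #1 fault: NONE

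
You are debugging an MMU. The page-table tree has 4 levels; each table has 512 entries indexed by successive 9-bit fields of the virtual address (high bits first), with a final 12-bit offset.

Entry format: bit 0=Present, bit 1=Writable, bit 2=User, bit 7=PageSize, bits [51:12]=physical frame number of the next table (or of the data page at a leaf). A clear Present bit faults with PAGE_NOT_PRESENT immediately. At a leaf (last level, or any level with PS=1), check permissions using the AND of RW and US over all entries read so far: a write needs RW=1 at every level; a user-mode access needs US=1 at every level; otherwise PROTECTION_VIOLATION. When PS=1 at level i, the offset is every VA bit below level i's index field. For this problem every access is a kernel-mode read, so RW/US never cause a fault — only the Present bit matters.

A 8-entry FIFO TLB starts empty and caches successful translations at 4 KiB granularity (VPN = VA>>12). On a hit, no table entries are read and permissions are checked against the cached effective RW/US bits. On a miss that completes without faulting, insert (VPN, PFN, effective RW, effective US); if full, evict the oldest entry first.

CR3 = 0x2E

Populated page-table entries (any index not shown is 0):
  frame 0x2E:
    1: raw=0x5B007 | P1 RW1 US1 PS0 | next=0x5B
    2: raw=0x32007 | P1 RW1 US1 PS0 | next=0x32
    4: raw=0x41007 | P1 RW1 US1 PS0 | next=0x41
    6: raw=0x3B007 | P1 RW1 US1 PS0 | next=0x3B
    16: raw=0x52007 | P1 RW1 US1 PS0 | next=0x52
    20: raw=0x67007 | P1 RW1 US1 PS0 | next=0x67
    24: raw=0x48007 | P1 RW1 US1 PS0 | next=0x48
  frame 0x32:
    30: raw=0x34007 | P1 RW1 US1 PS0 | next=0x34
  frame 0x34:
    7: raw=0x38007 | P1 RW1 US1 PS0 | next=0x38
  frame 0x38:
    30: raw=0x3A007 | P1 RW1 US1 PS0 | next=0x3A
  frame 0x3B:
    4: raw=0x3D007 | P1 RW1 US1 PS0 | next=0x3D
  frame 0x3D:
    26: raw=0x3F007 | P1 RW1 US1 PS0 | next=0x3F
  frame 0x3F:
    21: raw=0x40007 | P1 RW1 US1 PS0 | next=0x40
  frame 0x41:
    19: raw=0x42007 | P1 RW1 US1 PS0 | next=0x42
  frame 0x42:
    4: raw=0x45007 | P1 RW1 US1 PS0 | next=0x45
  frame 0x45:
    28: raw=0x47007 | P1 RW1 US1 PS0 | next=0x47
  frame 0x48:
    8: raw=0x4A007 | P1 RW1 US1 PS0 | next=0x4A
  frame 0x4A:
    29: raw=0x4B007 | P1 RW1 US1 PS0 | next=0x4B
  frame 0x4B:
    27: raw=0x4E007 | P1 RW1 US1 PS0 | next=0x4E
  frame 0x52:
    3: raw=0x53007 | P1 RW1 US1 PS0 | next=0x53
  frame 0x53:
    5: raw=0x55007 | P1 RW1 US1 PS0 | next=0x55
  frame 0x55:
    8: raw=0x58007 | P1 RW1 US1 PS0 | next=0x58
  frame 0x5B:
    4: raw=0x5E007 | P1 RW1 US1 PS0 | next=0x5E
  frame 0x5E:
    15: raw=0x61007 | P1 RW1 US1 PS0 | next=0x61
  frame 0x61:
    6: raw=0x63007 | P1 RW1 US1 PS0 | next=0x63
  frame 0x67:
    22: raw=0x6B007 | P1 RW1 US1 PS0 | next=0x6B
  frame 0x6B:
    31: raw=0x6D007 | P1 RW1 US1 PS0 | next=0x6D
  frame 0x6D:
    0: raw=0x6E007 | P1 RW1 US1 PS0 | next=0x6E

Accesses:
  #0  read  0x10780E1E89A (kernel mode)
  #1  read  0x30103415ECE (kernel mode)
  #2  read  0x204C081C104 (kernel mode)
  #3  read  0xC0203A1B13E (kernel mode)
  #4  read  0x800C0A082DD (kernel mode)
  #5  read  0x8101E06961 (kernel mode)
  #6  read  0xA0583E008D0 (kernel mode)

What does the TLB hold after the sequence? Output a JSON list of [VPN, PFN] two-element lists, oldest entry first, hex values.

Per-access translation:
#0 VA=0x10780E1E89A (r,kernel):
  [0] read 0x2E idx=2: raw=0x32007 flags P=1 W=1 U=1 S=0
  [1] read 0x32 idx=30: raw=0x34007 flags P=1 W=1 U=1 S=0
  [2] read 0x34 idx=7: raw=0x38007 flags P=1 W=1 U=1 S=0
  [3] read 0x38 idx=30: raw=0x3A007 flags P=1 W=1 U=1 S=0
  → PA=0x3A89A  (4 entries read)
#1 VA=0x30103415ECE (r,kernel):
  [0] read 0x2E idx=6: raw=0x3B007 flags P=1 W=1 U=1 S=0
  [1] read 0x3B idx=4: raw=0x3D007 flags P=1 W=1 U=1 S=0
  [2] read 0x3D idx=26: raw=0x3F007 flags P=1 W=1 U=1 S=0
  [3] read 0x3F idx=21: raw=0x40007 flags P=1 W=1 U=1 S=0
  → PA=0x40ECE  (4 entries read)
#2 VA=0x204C081C104 (r,kernel):
  [0] read 0x2E idx=4: raw=0x41007 flags P=1 W=1 U=1 S=0
  [1] read 0x41 idx=19: raw=0x42007 flags P=1 W=1 U=1 S=0
  [2] read 0x42 idx=4: raw=0x45007 flags P=1 W=1 U=1 S=0
  [3] read 0x45 idx=28: raw=0x47007 flags P=1 W=1 U=1 S=0
  → PA=0x47104  (4 entries read)
#3 VA=0xC0203A1B13E (r,kernel):
  [0] read 0x2E idx=24: raw=0x48007 flags P=1 W=1 U=1 S=0
  [1] read 0x48 idx=8: raw=0x4A007 flags P=1 W=1 U=1 S=0
  [2] read 0x4A idx=29: raw=0x4B007 flags P=1 W=1 U=1 S=0
  [3] read 0x4B idx=27: raw=0x4E007 flags P=1 W=1 U=1 S=0
  → PA=0x4E13E  (4 entries read)
#4 VA=0x800C0A082DD (r,kernel):
  [0] read 0x2E idx=16: raw=0x52007 flags P=1 W=1 U=1 S=0
  [1] read 0x52 idx=3: raw=0x53007 flags P=1 W=1 U=1 S=0
  [2] read 0x53 idx=5: raw=0x55007 flags P=1 W=1 U=1 S=0
  [3] read 0x55 idx=8: raw=0x58007 flags P=1 W=1 U=1 S=0
  → PA=0x582DD  (4 entries read)
#5 VA=0x8101E06961 (r,kernel):
  [0] read 0x2E idx=1: raw=0x5B007 flags P=1 W=1 U=1 S=0
  [1] read 0x5B idx=4: raw=0x5E007 flags P=1 W=1 U=1 S=0
  [2] read 0x5E idx=15: raw=0x61007 flags P=1 W=1 U=1 S=0
  [3] read 0x61 idx=6: raw=0x63007 flags P=1 W=1 U=1 S=0
  → PA=0x63961  (4 entries read)
#6 VA=0xA0583E008D0 (r,kernel):
  [0] read 0x2E idx=20: raw=0x67007 flags P=1 W=1 U=1 S=0
  [1] read 0x67 idx=22: raw=0x6B007 flags P=1 W=1 U=1 S=0
  [2] read 0x6B idx=31: raw=0x6D007 flags P=1 W=1 U=1 S=0
  [3] read 0x6D idx=0: raw=0x6E007 flags P=1 W=1 U=1 S=0
  → PA=0x6E8D0  (4 entries read)

TLB: [["0x10780E1E", "0x3A"], ["0x30103415", "0x40"], ["0x204C081C", "0x47"], ["0xC0203A1B", "0x4E"], ["0x800C0A08", "0x58"], ["0x8101E06", "0x63"], ["0xA0583E00", "0x6E"]]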